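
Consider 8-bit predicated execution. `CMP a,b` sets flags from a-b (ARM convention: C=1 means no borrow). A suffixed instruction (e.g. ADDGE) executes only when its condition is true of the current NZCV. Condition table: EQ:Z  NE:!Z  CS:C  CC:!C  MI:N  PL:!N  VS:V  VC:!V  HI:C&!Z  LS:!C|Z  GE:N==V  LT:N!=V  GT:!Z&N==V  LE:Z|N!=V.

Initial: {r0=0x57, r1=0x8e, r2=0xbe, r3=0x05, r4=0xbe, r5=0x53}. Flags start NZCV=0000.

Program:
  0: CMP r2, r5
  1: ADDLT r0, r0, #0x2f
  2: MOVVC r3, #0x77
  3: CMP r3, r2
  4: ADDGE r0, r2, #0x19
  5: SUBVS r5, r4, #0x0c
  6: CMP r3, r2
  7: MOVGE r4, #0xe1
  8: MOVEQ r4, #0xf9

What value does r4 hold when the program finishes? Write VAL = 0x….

0: ✓ CMP  NZCV=0011
1: ✓ ADDLT  r0←0x86
2: · MOVVC
3: ✓ CMP  NZCV=0000
4: ✓ ADDGE  r0←0xd7
5: · SUBVS
6: ✓ CMP  NZCV=0000
7: ✓ MOVGE  r4←0xe1
8: · MOVEQ

VAL = 0xe1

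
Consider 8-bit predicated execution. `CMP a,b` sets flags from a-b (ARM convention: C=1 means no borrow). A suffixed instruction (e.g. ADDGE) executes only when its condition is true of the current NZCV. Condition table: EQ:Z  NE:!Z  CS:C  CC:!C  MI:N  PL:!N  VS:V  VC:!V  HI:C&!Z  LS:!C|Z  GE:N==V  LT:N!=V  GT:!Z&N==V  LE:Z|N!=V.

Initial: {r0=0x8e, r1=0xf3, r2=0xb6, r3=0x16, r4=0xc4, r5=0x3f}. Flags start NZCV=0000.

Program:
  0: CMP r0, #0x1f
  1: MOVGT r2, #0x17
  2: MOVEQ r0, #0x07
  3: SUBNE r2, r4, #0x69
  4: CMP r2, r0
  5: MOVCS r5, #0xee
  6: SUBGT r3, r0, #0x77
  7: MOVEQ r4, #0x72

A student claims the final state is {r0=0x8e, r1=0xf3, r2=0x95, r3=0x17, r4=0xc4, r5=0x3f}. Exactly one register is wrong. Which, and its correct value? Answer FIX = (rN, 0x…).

[0] flags=0011 → (cmp)
[1] flags=0011 GT?F → skip
[2] flags=0011 EQ?F → skip
[3] flags=0011 NE?T → r2=0x5b
[4] flags=1001 → (cmp)
[5] flags=1001 CS?F → skip
[6] flags=1001 GT?T → r3=0x17
[7] flags=1001 EQ?F → skip

FIX = (r2, 0x5b)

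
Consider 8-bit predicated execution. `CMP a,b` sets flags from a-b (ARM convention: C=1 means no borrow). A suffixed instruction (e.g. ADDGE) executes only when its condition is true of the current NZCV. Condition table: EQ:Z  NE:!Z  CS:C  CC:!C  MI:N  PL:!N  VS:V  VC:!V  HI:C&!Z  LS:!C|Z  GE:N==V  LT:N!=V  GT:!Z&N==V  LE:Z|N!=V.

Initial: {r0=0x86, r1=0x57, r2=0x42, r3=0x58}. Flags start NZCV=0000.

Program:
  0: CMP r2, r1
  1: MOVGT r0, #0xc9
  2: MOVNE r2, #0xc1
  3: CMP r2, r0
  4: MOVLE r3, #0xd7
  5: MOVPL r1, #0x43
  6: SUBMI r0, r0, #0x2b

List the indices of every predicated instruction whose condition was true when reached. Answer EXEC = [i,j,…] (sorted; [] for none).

EXEC = [2,5]

0: ✓ CMP  NZCV=1000
1: · MOVGT
2: ✓ MOVNE  r2←0xc1
3: ✓ CMP  NZCV=0010
4: · MOVLE
5: ✓ MOVPL  r1←0x43
6: · SUBMI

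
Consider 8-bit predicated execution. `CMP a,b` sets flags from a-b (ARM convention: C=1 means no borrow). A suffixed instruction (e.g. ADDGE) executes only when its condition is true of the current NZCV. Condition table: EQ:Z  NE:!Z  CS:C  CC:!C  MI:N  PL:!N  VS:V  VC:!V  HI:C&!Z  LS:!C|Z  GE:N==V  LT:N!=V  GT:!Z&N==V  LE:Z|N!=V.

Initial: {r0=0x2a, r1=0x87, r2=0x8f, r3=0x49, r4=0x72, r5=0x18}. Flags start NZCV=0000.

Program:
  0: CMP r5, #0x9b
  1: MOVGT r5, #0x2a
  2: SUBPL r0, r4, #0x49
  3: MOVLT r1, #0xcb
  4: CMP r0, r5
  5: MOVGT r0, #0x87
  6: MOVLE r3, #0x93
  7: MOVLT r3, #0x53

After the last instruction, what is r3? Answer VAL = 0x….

0: ✓ CMP  NZCV=0000
1: ✓ MOVGT  r5←0x2a
2: ✓ SUBPL  r0←0x29
3: · MOVLT
4: ✓ CMP  NZCV=1000
5: · MOVGT
6: ✓ MOVLE  r3←0x93
7: ✓ MOVLT  r3←0x53

VAL = 0x53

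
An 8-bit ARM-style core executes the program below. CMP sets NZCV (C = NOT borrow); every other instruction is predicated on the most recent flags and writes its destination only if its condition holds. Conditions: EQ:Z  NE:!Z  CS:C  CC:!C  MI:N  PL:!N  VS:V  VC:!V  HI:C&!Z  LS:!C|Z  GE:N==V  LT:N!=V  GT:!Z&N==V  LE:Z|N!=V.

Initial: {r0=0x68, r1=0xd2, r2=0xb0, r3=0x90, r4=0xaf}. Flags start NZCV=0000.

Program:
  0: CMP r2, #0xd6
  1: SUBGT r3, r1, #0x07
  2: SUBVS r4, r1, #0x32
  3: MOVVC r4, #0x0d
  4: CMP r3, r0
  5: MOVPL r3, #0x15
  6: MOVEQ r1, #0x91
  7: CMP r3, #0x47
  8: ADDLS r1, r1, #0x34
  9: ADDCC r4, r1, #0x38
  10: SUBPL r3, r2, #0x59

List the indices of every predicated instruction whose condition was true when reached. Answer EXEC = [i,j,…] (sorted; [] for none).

EXEC = [3,5,8,9]

[0] flags=1000 → (cmp)
[1] flags=1000 GT?F → skip
[2] flags=1000 VS?F → skip
[3] flags=1000 VC?T → r4=0x0d
[4] flags=0011 → (cmp)
[5] flags=0011 PL?T → r3=0x15
[6] flags=0011 EQ?F → skip
[7] flags=1000 → (cmp)
[8] flags=1000 LS?T → r1=0x06
[9] flags=1000 CC?T → r4=0x3e
[10] flags=1000 PL?F → skip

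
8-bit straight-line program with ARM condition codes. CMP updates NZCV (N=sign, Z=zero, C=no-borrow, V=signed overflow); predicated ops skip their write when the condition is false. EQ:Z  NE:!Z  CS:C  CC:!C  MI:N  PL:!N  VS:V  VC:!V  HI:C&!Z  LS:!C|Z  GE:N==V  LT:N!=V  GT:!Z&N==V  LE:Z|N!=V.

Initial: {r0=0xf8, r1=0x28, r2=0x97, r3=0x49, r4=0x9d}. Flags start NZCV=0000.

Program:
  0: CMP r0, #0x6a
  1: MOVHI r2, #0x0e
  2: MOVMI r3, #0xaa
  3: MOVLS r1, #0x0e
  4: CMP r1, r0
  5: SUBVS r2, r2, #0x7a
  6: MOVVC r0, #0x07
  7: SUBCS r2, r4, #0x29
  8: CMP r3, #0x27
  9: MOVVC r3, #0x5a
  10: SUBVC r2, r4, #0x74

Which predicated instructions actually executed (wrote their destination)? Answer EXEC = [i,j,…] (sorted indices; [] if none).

[0] flags=1010 → (cmp)
[1] flags=1010 HI?T → r2=0x0e
[2] flags=1010 MI?T → r3=0xaa
[3] flags=1010 LS?F → skip
[4] flags=0000 → (cmp)
[5] flags=0000 VS?F → skip
[6] flags=0000 VC?T → r0=0x07
[7] flags=0000 CS?F → skip
[8] flags=1010 → (cmp)
[9] flags=1010 VC?T → r3=0x5a
[10] flags=1010 VC?T → r2=0x29

EXEC = [1,2,6,9,10]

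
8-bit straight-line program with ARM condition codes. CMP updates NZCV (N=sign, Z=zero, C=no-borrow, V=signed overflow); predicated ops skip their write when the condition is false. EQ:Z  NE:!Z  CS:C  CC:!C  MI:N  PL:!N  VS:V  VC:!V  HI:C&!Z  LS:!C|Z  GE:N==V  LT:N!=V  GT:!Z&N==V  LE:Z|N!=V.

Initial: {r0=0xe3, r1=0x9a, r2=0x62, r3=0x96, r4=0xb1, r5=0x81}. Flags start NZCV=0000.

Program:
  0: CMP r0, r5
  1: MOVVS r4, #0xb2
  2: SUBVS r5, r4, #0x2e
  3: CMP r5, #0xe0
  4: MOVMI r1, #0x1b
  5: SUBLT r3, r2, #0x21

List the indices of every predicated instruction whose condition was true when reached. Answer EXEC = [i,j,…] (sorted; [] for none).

[0] flags=0010 → (cmp)
[1] flags=0010 VS?F → skip
[2] flags=0010 VS?F → skip
[3] flags=1000 → (cmp)
[4] flags=1000 MI?T → r1=0x1b
[5] flags=1000 LT?T → r3=0x41

EXEC = [4,5]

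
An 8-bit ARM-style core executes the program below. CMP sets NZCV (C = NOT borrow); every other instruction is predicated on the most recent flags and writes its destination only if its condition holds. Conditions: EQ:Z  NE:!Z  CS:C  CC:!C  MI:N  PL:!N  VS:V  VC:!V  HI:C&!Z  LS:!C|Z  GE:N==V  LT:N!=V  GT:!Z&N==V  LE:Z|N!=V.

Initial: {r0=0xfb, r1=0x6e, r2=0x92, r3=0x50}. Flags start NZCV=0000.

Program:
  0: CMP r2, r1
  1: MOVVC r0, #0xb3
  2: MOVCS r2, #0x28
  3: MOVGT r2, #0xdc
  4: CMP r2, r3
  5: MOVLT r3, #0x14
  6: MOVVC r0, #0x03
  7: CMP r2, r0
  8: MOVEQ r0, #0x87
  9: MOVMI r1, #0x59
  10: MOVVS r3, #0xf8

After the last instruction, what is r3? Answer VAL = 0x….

VAL = 0x14

0: ✓ CMP  NZCV=0011
1: · MOVVC
2: ✓ MOVCS  r2←0x28
3: · MOVGT
4: ✓ CMP  NZCV=1000
5: ✓ MOVLT  r3←0x14
6: ✓ MOVVC  r0←0x03
7: ✓ CMP  NZCV=0010
8: · MOVEQ
9: · MOVMI
10: · MOVVS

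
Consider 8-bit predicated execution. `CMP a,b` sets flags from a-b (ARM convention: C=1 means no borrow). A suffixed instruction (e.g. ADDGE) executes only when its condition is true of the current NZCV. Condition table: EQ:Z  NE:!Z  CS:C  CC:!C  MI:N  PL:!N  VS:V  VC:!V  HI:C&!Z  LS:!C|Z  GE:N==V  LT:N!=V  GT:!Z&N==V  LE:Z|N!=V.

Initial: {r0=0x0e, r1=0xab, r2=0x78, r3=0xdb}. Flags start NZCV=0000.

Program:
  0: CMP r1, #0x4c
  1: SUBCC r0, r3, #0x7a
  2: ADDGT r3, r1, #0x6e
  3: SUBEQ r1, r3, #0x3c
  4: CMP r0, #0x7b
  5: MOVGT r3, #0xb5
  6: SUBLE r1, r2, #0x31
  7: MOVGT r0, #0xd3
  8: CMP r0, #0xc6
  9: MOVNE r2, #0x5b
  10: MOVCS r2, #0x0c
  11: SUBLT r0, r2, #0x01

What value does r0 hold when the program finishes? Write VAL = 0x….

VAL = 0x0e

0: ✓ CMP  NZCV=0011
1: · SUBCC
2: · ADDGT
3: · SUBEQ
4: ✓ CMP  NZCV=1000
5: · MOVGT
6: ✓ SUBLE  r1←0x47
7: · MOVGT
8: ✓ CMP  NZCV=0000
9: ✓ MOVNE  r2←0x5b
10: · MOVCS
11: · SUBLT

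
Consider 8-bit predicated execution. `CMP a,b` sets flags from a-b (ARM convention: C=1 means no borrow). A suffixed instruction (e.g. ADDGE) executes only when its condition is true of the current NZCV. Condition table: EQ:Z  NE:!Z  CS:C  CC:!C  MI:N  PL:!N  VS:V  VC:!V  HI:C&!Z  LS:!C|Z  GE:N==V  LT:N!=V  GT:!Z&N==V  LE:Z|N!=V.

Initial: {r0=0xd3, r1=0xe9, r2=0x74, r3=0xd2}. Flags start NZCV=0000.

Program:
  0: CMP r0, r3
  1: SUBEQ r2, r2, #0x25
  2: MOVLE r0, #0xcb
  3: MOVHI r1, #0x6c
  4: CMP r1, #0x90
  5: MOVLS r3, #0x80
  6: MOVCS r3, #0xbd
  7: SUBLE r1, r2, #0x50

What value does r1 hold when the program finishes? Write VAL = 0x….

VAL = 0x6c

0: ✓ CMP  NZCV=0010
1: · SUBEQ
2: · MOVLE
3: ✓ MOVHI  r1←0x6c
4: ✓ CMP  NZCV=1001
5: ✓ MOVLS  r3←0x80
6: · MOVCS
7: · SUBLE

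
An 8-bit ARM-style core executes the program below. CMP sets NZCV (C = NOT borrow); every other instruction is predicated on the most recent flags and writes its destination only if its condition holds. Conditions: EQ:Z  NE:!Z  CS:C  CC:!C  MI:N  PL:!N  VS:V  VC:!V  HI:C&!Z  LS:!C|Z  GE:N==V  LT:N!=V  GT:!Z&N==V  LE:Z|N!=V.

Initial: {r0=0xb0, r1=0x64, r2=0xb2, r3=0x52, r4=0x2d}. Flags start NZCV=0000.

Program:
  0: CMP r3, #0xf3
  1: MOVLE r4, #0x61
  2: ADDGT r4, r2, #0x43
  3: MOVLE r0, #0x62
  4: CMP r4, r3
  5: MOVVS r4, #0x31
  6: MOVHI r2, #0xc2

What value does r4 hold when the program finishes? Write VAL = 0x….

VAL = 0xf5

0: ✓ CMP  NZCV=0000
1: · MOVLE
2: ✓ ADDGT  r4←0xf5
3: · MOVLE
4: ✓ CMP  NZCV=1010
5: · MOVVS
6: ✓ MOVHI  r2←0xc2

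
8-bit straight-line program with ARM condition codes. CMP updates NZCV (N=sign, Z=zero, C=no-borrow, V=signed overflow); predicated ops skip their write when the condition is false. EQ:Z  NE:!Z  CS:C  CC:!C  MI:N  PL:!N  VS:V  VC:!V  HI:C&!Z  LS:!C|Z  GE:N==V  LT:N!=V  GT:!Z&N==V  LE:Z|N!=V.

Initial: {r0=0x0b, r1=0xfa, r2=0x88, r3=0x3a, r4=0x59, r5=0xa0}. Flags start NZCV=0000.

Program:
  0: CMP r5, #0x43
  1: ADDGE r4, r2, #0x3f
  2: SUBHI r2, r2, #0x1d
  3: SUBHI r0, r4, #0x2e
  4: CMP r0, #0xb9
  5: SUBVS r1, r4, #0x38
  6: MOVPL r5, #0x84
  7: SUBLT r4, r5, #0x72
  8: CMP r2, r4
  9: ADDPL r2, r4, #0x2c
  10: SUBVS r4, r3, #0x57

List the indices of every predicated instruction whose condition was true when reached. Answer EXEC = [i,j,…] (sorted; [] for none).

EXEC = [2,3,6,9]

0: ✓ CMP  NZCV=0011
1: · ADDGE
2: ✓ SUBHI  r2←0x6b
3: ✓ SUBHI  r0←0x2b
4: ✓ CMP  NZCV=0000
5: · SUBVS
6: ✓ MOVPL  r5←0x84
7: · SUBLT
8: ✓ CMP  NZCV=0010
9: ✓ ADDPL  r2←0x85
10: · SUBVS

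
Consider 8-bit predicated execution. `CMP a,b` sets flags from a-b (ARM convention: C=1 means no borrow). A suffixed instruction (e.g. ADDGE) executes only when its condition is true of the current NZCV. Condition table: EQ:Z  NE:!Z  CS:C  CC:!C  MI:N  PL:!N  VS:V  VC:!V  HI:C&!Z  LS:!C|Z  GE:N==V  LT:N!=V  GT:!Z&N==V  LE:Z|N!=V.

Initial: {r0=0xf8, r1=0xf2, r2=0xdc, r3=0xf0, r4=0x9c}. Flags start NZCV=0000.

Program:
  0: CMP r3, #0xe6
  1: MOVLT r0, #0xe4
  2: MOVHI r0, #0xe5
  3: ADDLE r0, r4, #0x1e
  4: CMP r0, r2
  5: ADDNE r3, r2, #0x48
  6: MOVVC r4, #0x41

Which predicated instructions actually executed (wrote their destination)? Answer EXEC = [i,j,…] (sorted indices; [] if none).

0: ✓ CMP  NZCV=0010
1: · MOVLT
2: ✓ MOVHI  r0←0xe5
3: · ADDLE
4: ✓ CMP  NZCV=0010
5: ✓ ADDNE  r3←0x24
6: ✓ MOVVC  r4←0x41

EXEC = [2,5,6]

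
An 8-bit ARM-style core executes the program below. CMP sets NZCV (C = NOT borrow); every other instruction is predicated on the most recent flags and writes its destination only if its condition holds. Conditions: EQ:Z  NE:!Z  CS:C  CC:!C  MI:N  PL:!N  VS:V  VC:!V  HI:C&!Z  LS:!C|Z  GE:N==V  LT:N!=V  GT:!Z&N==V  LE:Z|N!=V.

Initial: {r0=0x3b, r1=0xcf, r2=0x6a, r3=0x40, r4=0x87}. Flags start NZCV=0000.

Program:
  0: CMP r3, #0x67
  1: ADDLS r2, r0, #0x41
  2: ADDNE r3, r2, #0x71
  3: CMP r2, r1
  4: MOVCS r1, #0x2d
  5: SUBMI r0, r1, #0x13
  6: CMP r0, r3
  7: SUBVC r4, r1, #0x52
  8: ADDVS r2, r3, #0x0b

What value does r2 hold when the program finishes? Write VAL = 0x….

[0] flags=1000 → (cmp)
[1] flags=1000 LS?T → r2=0x7c
[2] flags=1000 NE?T → r3=0xed
[3] flags=1001 → (cmp)
[4] flags=1001 CS?F → skip
[5] flags=1001 MI?T → r0=0xbc
[6] flags=1000 → (cmp)
[7] flags=1000 VC?T → r4=0x7d
[8] flags=1000 VS?F → skip

VAL = 0x7c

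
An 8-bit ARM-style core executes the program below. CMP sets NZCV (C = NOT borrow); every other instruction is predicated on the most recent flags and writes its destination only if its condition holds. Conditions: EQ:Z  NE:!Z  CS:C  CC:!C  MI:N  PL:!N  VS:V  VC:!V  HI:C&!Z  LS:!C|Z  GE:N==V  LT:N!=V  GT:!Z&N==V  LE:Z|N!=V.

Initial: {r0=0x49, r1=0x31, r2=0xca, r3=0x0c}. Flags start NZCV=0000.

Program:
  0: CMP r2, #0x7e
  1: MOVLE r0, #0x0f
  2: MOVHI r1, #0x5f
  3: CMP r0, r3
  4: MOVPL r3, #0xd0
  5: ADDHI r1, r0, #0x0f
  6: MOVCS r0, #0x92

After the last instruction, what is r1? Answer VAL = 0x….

VAL = 0x1e

0: ✓ CMP  NZCV=0011
1: ✓ MOVLE  r0←0x0f
2: ✓ MOVHI  r1←0x5f
3: ✓ CMP  NZCV=0010
4: ✓ MOVPL  r3←0xd0
5: ✓ ADDHI  r1←0x1e
6: ✓ MOVCS  r0←0x92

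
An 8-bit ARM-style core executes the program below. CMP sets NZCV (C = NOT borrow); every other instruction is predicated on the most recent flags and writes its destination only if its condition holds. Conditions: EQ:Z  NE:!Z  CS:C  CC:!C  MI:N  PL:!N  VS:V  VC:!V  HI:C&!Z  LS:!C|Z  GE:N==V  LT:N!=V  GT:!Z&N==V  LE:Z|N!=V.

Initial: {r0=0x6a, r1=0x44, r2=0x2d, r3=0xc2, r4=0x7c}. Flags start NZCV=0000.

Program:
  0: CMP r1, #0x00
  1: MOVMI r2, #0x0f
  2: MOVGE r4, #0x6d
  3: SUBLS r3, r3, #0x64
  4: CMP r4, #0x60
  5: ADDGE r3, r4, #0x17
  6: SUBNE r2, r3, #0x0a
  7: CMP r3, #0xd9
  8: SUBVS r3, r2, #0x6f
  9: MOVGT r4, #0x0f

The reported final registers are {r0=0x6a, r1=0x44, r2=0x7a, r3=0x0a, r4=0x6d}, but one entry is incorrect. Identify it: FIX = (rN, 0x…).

FIX = (r3, 0x84)

0: ✓ CMP  NZCV=0010
1: · MOVMI
2: ✓ MOVGE  r4←0x6d
3: · SUBLS
4: ✓ CMP  NZCV=0010
5: ✓ ADDGE  r3←0x84
6: ✓ SUBNE  r2←0x7a
7: ✓ CMP  NZCV=1000
8: · SUBVS
9: · MOVGT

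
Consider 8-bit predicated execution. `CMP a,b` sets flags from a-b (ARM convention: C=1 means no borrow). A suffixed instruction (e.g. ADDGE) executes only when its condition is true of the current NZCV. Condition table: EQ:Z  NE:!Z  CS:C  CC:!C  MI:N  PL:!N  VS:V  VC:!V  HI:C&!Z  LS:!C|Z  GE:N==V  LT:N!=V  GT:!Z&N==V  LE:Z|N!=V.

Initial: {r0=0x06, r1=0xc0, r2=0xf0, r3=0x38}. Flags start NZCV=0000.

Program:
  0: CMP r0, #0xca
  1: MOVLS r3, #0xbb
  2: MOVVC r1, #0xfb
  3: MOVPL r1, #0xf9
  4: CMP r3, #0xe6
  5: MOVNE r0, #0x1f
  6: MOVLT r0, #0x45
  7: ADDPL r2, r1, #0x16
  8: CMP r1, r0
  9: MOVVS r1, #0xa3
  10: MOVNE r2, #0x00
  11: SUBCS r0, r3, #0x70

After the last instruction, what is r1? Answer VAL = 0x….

VAL = 0xf9

[0] flags=0000 → (cmp)
[1] flags=0000 LS?T → r3=0xbb
[2] flags=0000 VC?T → r1=0xfb
[3] flags=0000 PL?T → r1=0xf9
[4] flags=1000 → (cmp)
[5] flags=1000 NE?T → r0=0x1f
[6] flags=1000 LT?T → r0=0x45
[7] flags=1000 PL?F → skip
[8] flags=1010 → (cmp)
[9] flags=1010 VS?F → skip
[10] flags=1010 NE?T → r2=0x00
[11] flags=1010 CS?T → r0=0x4b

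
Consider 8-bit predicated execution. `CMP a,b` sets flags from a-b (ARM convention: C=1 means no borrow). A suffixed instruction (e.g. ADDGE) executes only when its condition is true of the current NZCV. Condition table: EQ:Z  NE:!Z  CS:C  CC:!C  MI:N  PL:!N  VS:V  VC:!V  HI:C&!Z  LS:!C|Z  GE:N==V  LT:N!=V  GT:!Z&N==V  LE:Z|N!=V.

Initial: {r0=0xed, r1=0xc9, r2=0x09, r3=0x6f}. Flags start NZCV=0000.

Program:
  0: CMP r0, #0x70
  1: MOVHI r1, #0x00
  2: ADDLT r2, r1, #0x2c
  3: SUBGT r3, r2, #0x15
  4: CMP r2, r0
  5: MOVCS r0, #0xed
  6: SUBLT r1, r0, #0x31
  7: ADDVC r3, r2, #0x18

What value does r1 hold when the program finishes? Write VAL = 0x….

[0] flags=0011 → (cmp)
[1] flags=0011 HI?T → r1=0x00
[2] flags=0011 LT?T → r2=0x2c
[3] flags=0011 GT?F → skip
[4] flags=0000 → (cmp)
[5] flags=0000 CS?F → skip
[6] flags=0000 LT?F → skip
[7] flags=0000 VC?T → r3=0x44

VAL = 0x00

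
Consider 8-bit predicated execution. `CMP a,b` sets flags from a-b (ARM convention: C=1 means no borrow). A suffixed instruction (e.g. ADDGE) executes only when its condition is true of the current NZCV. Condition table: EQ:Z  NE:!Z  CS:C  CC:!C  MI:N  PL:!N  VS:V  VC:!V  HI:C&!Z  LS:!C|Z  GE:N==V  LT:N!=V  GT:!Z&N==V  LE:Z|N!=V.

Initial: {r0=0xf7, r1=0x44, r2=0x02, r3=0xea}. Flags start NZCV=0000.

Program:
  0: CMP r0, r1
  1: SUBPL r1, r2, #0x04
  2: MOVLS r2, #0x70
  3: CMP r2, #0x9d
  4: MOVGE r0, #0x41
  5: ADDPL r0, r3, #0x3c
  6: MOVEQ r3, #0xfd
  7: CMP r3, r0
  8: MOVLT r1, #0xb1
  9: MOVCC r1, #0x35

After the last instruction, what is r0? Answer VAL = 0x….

VAL = 0x26

0: ✓ CMP  NZCV=1010
1: · SUBPL
2: · MOVLS
3: ✓ CMP  NZCV=0000
4: ✓ MOVGE  r0←0x41
5: ✓ ADDPL  r0←0x26
6: · MOVEQ
7: ✓ CMP  NZCV=1010
8: ✓ MOVLT  r1←0xb1
9: · MOVCC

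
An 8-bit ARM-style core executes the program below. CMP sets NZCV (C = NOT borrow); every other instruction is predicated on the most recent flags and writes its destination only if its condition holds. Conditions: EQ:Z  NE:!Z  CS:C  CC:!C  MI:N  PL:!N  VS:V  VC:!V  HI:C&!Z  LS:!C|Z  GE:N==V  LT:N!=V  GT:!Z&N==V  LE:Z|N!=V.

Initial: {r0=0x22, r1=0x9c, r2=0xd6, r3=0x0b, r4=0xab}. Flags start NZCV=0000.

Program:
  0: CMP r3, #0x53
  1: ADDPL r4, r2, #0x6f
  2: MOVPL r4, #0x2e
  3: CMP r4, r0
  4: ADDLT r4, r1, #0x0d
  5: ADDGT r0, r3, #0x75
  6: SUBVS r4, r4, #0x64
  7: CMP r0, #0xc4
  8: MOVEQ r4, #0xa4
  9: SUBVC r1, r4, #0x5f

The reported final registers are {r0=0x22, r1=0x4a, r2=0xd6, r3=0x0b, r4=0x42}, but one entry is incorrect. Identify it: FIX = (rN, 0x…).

FIX = (r4, 0xa9)

[0] flags=1000 → (cmp)
[1] flags=1000 PL?F → skip
[2] flags=1000 PL?F → skip
[3] flags=1010 → (cmp)
[4] flags=1010 LT?T → r4=0xa9
[5] flags=1010 GT?F → skip
[6] flags=1010 VS?F → skip
[7] flags=0000 → (cmp)
[8] flags=0000 EQ?F → skip
[9] flags=0000 VC?T → r1=0x4a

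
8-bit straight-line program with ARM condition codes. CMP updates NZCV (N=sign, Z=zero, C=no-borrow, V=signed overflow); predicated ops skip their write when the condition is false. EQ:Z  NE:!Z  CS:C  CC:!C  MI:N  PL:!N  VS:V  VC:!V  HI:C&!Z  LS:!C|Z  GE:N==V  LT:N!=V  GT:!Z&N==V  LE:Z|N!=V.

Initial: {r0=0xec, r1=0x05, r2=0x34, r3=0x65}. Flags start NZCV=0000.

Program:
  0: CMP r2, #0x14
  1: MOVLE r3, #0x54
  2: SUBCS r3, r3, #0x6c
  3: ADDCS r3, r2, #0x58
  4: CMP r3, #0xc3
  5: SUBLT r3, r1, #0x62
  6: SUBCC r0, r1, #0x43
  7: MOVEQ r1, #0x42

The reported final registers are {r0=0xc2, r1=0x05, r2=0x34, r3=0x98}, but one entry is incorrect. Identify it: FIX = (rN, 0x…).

0: ✓ CMP  NZCV=0010
1: · MOVLE
2: ✓ SUBCS  r3←0xf9
3: ✓ ADDCS  r3←0x8c
4: ✓ CMP  NZCV=1000
5: ✓ SUBLT  r3←0xa3
6: ✓ SUBCC  r0←0xc2
7: · MOVEQ

FIX = (r3, 0xa3)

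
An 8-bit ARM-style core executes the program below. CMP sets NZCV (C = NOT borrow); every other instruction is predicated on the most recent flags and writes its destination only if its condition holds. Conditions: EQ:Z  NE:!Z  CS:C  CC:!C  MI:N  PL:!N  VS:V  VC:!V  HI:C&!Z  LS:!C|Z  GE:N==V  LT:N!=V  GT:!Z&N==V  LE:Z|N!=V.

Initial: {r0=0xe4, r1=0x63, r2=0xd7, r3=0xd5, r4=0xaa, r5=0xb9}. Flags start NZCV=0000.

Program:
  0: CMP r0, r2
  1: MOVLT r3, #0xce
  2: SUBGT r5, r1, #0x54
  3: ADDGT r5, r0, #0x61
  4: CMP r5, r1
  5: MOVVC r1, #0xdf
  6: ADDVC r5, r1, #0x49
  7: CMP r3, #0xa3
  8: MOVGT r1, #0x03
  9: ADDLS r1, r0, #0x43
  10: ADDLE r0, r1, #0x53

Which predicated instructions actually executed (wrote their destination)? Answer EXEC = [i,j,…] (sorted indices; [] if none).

EXEC = [2,3,5,6,8]

0: ✓ CMP  NZCV=0010
1: · MOVLT
2: ✓ SUBGT  r5←0x0f
3: ✓ ADDGT  r5←0x45
4: ✓ CMP  NZCV=1000
5: ✓ MOVVC  r1←0xdf
6: ✓ ADDVC  r5←0x28
7: ✓ CMP  NZCV=0010
8: ✓ MOVGT  r1←0x03
9: · ADDLS
10: · ADDLE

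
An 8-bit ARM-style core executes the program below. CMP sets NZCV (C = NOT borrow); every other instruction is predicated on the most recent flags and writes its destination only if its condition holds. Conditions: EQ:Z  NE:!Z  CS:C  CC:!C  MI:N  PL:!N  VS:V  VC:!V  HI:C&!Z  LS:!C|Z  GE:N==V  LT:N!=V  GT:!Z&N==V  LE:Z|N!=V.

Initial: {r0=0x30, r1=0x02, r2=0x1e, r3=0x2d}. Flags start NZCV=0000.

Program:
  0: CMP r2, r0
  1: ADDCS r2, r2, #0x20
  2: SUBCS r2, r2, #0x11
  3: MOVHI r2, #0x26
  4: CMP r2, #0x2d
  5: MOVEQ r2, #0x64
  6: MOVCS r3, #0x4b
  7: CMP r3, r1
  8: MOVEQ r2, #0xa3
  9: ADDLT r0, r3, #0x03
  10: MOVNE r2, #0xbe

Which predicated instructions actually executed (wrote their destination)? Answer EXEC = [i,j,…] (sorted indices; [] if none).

EXEC = [10]

0: ✓ CMP  NZCV=1000
1: · ADDCS
2: · SUBCS
3: · MOVHI
4: ✓ CMP  NZCV=1000
5: · MOVEQ
6: · MOVCS
7: ✓ CMP  NZCV=0010
8: · MOVEQ
9: · ADDLT
10: ✓ MOVNE  r2←0xbe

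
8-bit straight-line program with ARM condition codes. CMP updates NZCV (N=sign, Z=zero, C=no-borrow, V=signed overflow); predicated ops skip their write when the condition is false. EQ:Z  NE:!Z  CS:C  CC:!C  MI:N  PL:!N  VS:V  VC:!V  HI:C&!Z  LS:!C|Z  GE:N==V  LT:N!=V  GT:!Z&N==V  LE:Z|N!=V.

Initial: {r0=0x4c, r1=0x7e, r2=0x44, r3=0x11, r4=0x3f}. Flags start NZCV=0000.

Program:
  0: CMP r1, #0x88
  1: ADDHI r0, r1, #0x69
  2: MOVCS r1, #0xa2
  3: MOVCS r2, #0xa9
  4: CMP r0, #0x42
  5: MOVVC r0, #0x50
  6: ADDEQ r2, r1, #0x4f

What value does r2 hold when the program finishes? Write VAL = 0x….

[0] flags=1001 → (cmp)
[1] flags=1001 HI?F → skip
[2] flags=1001 CS?F → skip
[3] flags=1001 CS?F → skip
[4] flags=0010 → (cmp)
[5] flags=0010 VC?T → r0=0x50
[6] flags=0010 EQ?F → skip

VAL = 0x44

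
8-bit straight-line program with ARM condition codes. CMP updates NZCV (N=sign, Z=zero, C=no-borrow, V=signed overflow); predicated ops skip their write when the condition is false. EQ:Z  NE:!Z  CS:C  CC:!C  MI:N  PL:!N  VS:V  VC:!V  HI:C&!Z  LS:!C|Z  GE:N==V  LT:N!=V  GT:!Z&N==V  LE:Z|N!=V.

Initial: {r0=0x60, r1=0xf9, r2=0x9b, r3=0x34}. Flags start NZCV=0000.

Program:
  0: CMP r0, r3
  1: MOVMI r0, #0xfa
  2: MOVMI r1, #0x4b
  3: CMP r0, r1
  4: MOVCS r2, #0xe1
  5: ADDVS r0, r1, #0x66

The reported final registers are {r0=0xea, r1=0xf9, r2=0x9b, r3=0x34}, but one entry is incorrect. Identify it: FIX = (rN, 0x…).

FIX = (r0, 0x60)

[0] flags=0010 → (cmp)
[1] flags=0010 MI?F → skip
[2] flags=0010 MI?F → skip
[3] flags=0000 → (cmp)
[4] flags=0000 CS?F → skip
[5] flags=0000 VS?F → skip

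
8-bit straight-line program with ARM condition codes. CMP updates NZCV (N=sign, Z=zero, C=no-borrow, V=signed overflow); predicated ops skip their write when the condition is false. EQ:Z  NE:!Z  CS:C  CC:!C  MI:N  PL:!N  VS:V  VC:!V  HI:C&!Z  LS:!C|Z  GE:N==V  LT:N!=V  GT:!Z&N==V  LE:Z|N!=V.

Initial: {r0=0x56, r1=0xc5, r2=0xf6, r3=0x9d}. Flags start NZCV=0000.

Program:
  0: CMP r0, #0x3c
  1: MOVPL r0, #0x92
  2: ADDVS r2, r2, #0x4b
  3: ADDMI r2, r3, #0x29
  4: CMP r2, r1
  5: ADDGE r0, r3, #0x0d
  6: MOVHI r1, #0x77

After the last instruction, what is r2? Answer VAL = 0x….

[0] flags=0010 → (cmp)
[1] flags=0010 PL?T → r0=0x92
[2] flags=0010 VS?F → skip
[3] flags=0010 MI?F → skip
[4] flags=0010 → (cmp)
[5] flags=0010 GE?T → r0=0xaa
[6] flags=0010 HI?T → r1=0x77

VAL = 0xf6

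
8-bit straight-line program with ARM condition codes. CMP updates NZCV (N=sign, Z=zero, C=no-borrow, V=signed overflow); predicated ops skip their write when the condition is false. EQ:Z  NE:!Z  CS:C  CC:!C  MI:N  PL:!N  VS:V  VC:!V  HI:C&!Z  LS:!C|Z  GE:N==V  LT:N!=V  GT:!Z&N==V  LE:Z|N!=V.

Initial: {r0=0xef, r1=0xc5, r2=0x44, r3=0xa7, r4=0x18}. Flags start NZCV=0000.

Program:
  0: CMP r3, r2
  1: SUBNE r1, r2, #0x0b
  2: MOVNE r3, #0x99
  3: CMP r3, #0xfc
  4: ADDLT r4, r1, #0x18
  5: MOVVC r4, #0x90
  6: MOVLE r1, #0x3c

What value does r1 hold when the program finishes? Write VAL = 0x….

0: ✓ CMP  NZCV=0011
1: ✓ SUBNE  r1←0x39
2: ✓ MOVNE  r3←0x99
3: ✓ CMP  NZCV=1000
4: ✓ ADDLT  r4←0x51
5: ✓ MOVVC  r4←0x90
6: ✓ MOVLE  r1←0x3c

VAL = 0x3c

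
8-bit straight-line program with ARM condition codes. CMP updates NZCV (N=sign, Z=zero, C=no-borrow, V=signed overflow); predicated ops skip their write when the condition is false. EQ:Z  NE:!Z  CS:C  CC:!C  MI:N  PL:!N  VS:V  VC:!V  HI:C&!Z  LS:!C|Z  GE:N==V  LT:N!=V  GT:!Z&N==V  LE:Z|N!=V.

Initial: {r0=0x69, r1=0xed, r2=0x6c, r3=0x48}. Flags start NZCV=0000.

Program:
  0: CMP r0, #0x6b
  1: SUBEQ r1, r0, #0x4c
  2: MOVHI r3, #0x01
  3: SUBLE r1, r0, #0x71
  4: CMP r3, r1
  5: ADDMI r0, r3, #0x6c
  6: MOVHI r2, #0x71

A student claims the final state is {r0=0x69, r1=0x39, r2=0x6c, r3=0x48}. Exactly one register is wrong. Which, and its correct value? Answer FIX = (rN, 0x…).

0: ✓ CMP  NZCV=1000
1: · SUBEQ
2: · MOVHI
3: ✓ SUBLE  r1←0xf8
4: ✓ CMP  NZCV=0000
5: · ADDMI
6: · MOVHI

FIX = (r1, 0xf8)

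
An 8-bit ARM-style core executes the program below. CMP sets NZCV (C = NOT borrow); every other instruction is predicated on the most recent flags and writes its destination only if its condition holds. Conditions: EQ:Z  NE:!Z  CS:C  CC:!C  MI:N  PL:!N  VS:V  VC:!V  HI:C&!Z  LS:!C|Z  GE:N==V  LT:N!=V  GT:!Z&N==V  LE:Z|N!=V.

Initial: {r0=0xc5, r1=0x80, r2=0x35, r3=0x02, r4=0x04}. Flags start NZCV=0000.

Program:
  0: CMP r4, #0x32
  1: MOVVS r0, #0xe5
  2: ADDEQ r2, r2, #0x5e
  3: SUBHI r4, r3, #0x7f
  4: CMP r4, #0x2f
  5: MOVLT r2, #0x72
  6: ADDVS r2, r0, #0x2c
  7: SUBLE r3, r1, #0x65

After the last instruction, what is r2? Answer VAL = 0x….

[0] flags=1000 → (cmp)
[1] flags=1000 VS?F → skip
[2] flags=1000 EQ?F → skip
[3] flags=1000 HI?F → skip
[4] flags=1000 → (cmp)
[5] flags=1000 LT?T → r2=0x72
[6] flags=1000 VS?F → skip
[7] flags=1000 LE?T → r3=0x1b

VAL = 0x72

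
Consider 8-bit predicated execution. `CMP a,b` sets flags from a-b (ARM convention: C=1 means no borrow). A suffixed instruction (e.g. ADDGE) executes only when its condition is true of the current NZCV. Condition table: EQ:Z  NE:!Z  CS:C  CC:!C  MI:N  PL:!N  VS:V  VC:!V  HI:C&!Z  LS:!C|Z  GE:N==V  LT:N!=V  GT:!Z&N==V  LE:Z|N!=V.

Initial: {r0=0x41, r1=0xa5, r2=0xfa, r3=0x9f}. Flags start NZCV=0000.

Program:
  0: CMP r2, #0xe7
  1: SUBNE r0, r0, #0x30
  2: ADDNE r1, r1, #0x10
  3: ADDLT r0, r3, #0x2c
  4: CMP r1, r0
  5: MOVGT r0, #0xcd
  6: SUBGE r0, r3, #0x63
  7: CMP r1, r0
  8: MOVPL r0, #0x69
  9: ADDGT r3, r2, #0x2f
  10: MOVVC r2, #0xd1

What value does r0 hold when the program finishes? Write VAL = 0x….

VAL = 0x11

[0] flags=0010 → (cmp)
[1] flags=0010 NE?T → r0=0x11
[2] flags=0010 NE?T → r1=0xb5
[3] flags=0010 LT?F → skip
[4] flags=1010 → (cmp)
[5] flags=1010 GT?F → skip
[6] flags=1010 GE?F → skip
[7] flags=1010 → (cmp)
[8] flags=1010 PL?F → skip
[9] flags=1010 GT?F → skip
[10] flags=1010 VC?T → r2=0xd1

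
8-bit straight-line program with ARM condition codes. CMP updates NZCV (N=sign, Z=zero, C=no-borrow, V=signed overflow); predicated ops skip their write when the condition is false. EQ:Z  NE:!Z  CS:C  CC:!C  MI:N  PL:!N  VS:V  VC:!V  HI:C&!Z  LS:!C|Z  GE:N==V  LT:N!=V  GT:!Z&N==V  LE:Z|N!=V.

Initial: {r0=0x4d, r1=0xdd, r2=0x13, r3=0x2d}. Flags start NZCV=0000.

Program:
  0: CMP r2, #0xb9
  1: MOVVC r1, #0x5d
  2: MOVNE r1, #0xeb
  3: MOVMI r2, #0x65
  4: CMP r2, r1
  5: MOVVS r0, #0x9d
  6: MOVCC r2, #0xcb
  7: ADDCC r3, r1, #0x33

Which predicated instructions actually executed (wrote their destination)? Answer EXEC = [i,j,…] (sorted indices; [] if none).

0: ✓ CMP  NZCV=0000
1: ✓ MOVVC  r1←0x5d
2: ✓ MOVNE  r1←0xeb
3: · MOVMI
4: ✓ CMP  NZCV=0000
5: · MOVVS
6: ✓ MOVCC  r2←0xcb
7: ✓ ADDCC  r3←0x1e

EXEC = [1,2,6,7]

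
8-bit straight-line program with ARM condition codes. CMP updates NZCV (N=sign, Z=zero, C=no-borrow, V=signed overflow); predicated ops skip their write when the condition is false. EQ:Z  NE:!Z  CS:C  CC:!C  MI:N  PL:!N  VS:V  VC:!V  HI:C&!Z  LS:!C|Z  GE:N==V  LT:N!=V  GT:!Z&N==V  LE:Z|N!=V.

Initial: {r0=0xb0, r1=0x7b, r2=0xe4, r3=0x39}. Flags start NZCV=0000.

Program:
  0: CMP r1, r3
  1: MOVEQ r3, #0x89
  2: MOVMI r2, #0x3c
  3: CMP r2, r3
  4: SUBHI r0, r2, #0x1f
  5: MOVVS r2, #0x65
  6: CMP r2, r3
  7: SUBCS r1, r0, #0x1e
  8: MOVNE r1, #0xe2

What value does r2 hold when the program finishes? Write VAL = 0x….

[0] flags=0010 → (cmp)
[1] flags=0010 EQ?F → skip
[2] flags=0010 MI?F → skip
[3] flags=1010 → (cmp)
[4] flags=1010 HI?T → r0=0xc5
[5] flags=1010 VS?F → skip
[6] flags=1010 → (cmp)
[7] flags=1010 CS?T → r1=0xa7
[8] flags=1010 NE?T → r1=0xe2

VAL = 0xe4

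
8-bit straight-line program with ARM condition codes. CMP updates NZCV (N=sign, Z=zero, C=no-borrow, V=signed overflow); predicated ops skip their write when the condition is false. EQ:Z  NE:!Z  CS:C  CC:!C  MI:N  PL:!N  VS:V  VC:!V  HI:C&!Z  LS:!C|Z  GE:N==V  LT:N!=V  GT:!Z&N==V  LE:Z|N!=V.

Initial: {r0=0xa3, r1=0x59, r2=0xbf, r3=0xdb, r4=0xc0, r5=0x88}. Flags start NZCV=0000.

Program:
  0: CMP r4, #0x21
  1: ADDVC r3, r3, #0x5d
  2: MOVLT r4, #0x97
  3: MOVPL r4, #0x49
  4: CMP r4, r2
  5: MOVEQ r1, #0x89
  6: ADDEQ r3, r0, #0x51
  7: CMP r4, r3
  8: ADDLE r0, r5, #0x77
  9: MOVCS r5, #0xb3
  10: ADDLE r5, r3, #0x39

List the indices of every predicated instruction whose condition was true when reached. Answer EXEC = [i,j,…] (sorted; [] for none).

EXEC = [1,2,8,9,10]

0: ✓ CMP  NZCV=1010
1: ✓ ADDVC  r3←0x38
2: ✓ MOVLT  r4←0x97
3: · MOVPL
4: ✓ CMP  NZCV=1000
5: · MOVEQ
6: · ADDEQ
7: ✓ CMP  NZCV=0011
8: ✓ ADDLE  r0←0xff
9: ✓ MOVCS  r5←0xb3
10: ✓ ADDLE  r5←0x71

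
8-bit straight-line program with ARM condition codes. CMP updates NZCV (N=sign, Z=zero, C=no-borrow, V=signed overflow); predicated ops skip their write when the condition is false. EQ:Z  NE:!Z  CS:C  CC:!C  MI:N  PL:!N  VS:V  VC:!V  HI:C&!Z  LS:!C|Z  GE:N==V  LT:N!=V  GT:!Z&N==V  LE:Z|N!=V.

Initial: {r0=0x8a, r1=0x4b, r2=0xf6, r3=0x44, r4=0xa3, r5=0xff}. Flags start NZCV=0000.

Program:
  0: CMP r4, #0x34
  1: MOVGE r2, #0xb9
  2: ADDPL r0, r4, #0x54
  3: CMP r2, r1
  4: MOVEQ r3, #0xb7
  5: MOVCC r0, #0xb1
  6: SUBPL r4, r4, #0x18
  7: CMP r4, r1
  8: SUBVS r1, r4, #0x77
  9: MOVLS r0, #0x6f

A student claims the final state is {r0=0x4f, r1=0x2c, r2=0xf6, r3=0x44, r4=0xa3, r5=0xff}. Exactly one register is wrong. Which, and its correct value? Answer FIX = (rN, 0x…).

[0] flags=0011 → (cmp)
[1] flags=0011 GE?F → skip
[2] flags=0011 PL?T → r0=0xf7
[3] flags=1010 → (cmp)
[4] flags=1010 EQ?F → skip
[5] flags=1010 CC?F → skip
[6] flags=1010 PL?F → skip
[7] flags=0011 → (cmp)
[8] flags=0011 VS?T → r1=0x2c
[9] flags=0011 LS?F → skip

FIX = (r0, 0xf7)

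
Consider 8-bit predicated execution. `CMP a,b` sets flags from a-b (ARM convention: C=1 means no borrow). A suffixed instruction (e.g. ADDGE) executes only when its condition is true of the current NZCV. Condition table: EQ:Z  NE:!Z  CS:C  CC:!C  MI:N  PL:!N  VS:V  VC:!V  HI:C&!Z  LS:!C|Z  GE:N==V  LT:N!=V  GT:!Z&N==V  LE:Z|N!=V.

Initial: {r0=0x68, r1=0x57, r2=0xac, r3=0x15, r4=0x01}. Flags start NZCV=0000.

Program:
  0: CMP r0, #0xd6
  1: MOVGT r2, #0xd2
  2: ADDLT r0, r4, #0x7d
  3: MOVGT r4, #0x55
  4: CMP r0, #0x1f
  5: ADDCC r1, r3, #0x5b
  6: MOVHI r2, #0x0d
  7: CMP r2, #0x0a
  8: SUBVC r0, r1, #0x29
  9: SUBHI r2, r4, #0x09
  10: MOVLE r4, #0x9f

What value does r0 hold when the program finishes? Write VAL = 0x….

VAL = 0x2e

0: ✓ CMP  NZCV=1001
1: ✓ MOVGT  r2←0xd2
2: · ADDLT
3: ✓ MOVGT  r4←0x55
4: ✓ CMP  NZCV=0010
5: · ADDCC
6: ✓ MOVHI  r2←0x0d
7: ✓ CMP  NZCV=0010
8: ✓ SUBVC  r0←0x2e
9: ✓ SUBHI  r2←0x4c
10: · MOVLE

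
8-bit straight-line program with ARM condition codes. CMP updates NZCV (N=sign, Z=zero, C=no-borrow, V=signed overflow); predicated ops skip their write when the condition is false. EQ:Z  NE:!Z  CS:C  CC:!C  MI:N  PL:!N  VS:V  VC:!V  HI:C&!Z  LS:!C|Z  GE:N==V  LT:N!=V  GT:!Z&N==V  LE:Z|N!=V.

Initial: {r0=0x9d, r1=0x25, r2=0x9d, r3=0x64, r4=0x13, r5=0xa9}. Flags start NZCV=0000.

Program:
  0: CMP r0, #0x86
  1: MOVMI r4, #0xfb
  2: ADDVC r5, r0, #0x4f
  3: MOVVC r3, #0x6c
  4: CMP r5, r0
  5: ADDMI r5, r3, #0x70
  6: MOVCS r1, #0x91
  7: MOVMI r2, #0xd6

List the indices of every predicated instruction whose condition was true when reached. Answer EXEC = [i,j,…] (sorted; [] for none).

EXEC = [2,3,6]

0: ✓ CMP  NZCV=0010
1: · MOVMI
2: ✓ ADDVC  r5←0xec
3: ✓ MOVVC  r3←0x6c
4: ✓ CMP  NZCV=0010
5: · ADDMI
6: ✓ MOVCS  r1←0x91
7: · MOVMI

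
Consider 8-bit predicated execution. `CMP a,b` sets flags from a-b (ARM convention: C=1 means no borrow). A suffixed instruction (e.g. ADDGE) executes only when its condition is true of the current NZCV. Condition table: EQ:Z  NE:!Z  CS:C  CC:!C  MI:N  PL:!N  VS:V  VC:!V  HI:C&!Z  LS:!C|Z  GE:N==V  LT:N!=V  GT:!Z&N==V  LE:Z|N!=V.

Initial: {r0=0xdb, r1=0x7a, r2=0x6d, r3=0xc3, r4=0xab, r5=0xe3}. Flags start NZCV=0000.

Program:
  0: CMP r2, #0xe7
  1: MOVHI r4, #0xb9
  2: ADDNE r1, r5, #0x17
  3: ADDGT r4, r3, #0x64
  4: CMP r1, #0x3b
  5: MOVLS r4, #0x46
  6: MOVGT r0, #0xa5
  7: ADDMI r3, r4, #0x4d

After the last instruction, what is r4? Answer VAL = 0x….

[0] flags=1001 → (cmp)
[1] flags=1001 HI?F → skip
[2] flags=1001 NE?T → r1=0xfa
[3] flags=1001 GT?T → r4=0x27
[4] flags=1010 → (cmp)
[5] flags=1010 LS?F → skip
[6] flags=1010 GT?F → skip
[7] flags=1010 MI?T → r3=0x74

VAL = 0x27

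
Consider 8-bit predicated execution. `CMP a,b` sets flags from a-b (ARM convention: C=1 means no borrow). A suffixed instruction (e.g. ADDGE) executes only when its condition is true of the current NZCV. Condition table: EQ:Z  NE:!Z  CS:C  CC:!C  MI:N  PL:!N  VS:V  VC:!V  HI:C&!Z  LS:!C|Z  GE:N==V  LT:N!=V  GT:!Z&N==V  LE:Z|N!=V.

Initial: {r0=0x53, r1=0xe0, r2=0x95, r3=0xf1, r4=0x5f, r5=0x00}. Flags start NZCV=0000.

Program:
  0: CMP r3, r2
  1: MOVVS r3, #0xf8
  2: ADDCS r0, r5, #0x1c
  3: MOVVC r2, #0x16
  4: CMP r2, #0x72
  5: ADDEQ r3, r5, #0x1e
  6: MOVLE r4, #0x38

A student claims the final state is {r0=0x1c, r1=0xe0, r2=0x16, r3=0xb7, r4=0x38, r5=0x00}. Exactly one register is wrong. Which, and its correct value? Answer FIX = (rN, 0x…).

FIX = (r3, 0xf1)

0: ✓ CMP  NZCV=0010
1: · MOVVS
2: ✓ ADDCS  r0←0x1c
3: ✓ MOVVC  r2←0x16
4: ✓ CMP  NZCV=1000
5: · ADDEQ
6: ✓ MOVLE  r4←0x38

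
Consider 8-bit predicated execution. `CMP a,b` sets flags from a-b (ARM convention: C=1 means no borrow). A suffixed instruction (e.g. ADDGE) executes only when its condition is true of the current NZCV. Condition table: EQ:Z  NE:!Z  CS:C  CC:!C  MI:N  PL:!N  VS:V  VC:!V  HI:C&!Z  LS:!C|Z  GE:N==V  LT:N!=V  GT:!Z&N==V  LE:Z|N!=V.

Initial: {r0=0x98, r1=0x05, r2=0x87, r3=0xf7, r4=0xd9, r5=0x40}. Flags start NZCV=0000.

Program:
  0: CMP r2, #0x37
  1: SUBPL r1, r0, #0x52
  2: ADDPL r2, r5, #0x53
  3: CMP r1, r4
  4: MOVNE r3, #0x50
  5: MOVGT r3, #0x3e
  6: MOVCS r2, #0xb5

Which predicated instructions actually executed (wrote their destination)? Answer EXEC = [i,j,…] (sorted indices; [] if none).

EXEC = [1,2,4,5]

[0] flags=0011 → (cmp)
[1] flags=0011 PL?T → r1=0x46
[2] flags=0011 PL?T → r2=0x93
[3] flags=0000 → (cmp)
[4] flags=0000 NE?T → r3=0x50
[5] flags=0000 GT?T → r3=0x3e
[6] flags=0000 CS?F → skip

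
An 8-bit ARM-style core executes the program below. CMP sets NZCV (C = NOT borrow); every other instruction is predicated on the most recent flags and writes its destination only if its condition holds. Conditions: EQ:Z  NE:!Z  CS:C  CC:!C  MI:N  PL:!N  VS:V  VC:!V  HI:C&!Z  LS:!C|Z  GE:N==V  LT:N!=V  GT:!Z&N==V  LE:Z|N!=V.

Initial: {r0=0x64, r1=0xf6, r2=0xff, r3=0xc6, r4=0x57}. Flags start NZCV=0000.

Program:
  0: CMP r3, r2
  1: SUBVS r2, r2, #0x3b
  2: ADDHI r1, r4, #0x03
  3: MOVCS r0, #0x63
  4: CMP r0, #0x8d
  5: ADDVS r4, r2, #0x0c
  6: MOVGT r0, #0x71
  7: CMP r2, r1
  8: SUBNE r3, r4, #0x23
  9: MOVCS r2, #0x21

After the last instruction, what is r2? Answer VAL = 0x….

0: ✓ CMP  NZCV=1000
1: · SUBVS
2: · ADDHI
3: · MOVCS
4: ✓ CMP  NZCV=1001
5: ✓ ADDVS  r4←0x0b
6: ✓ MOVGT  r0←0x71
7: ✓ CMP  NZCV=0010
8: ✓ SUBNE  r3←0xe8
9: ✓ MOVCS  r2←0x21

VAL = 0x21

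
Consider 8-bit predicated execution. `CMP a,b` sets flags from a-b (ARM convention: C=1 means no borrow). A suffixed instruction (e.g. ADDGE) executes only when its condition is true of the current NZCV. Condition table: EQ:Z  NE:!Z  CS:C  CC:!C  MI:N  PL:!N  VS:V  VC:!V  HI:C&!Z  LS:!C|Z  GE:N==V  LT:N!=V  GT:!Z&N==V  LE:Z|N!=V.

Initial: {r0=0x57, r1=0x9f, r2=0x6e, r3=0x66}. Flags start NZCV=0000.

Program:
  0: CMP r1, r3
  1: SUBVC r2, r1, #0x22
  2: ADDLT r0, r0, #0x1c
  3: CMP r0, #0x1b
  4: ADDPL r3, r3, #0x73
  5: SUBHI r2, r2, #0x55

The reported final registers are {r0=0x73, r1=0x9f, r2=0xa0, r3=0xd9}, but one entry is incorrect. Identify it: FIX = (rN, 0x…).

FIX = (r2, 0x19)

[0] flags=0011 → (cmp)
[1] flags=0011 VC?F → skip
[2] flags=0011 LT?T → r0=0x73
[3] flags=0010 → (cmp)
[4] flags=0010 PL?T → r3=0xd9
[5] flags=0010 HI?T → r2=0x19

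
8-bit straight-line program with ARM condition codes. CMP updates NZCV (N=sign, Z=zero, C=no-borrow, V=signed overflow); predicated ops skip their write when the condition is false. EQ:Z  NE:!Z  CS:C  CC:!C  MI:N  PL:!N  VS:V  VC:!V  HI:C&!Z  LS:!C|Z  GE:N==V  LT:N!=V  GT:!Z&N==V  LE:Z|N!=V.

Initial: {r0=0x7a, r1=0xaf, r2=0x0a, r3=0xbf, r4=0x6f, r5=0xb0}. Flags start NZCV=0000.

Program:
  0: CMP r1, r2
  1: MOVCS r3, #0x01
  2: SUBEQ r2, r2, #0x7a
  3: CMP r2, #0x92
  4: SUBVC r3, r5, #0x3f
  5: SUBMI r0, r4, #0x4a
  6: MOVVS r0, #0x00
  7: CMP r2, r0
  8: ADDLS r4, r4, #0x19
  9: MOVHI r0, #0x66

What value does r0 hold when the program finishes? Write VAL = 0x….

VAL = 0x7a

[0] flags=1010 → (cmp)
[1] flags=1010 CS?T → r3=0x01
[2] flags=1010 EQ?F → skip
[3] flags=0000 → (cmp)
[4] flags=0000 VC?T → r3=0x71
[5] flags=0000 MI?F → skip
[6] flags=0000 VS?F → skip
[7] flags=1000 → (cmp)
[8] flags=1000 LS?T → r4=0x88
[9] flags=1000 HI?F → skip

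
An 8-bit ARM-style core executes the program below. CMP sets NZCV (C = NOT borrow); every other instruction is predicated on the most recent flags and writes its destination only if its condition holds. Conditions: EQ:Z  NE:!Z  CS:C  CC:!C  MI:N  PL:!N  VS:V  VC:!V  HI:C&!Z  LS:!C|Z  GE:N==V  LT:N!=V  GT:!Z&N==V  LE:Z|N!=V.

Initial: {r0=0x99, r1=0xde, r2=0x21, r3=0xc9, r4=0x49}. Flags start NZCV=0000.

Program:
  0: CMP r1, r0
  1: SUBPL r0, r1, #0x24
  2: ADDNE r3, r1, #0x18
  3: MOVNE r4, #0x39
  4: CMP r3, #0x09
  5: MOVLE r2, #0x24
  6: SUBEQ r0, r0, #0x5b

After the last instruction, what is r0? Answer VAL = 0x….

VAL = 0xba

0: ✓ CMP  NZCV=0010
1: ✓ SUBPL  r0←0xba
2: ✓ ADDNE  r3←0xf6
3: ✓ MOVNE  r4←0x39
4: ✓ CMP  NZCV=1010
5: ✓ MOVLE  r2←0x24
6: · SUBEQ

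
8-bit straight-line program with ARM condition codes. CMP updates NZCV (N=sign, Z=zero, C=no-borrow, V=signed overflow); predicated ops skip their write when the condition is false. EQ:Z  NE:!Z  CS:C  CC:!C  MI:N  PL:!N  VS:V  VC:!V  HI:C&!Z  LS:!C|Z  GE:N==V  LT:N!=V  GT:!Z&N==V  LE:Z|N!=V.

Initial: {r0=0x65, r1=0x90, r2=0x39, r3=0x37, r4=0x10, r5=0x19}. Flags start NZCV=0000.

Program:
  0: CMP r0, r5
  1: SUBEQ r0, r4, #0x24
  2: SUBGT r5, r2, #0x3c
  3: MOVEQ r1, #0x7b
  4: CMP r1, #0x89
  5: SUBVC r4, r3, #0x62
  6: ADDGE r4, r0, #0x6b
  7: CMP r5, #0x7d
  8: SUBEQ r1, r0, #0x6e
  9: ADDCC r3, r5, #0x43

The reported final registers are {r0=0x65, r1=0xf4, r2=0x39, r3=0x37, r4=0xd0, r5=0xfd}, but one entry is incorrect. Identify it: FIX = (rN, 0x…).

0: ✓ CMP  NZCV=0010
1: · SUBEQ
2: ✓ SUBGT  r5←0xfd
3: · MOVEQ
4: ✓ CMP  NZCV=0010
5: ✓ SUBVC  r4←0xd5
6: ✓ ADDGE  r4←0xd0
7: ✓ CMP  NZCV=1010
8: · SUBEQ
9: · ADDCC

FIX = (r1, 0x90)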